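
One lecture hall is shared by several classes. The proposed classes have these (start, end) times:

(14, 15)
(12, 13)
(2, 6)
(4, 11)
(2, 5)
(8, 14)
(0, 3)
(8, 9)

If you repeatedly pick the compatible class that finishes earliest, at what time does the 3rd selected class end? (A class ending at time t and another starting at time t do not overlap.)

Sorted by end: (0,3)  (2,5)  (2,6)  (8,9)  (4,11)  (12,13)  (8,14)  (14,15)
take (0,3); skip (2,6); take (8,9); take (12,13); take (14,15).
Selected: (0,3) (8,9) (12,13) (14,15)

13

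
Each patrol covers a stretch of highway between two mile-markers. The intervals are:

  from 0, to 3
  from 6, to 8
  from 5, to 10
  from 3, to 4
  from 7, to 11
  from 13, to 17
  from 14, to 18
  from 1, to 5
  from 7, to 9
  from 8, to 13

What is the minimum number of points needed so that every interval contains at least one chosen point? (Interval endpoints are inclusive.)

Sorted: [0,3] [3,4] [1,5] [6,8] [7,9] [5,10] [7,11] [8,13] [13,17] [14,18]
{[0,3],[3,4],[1,5]} hit by 3; {[6,8],[7,9],[5,10],[7,11],[8,13]} hit by 8; {[13,17],[14,18]} hit by 17.
Points: 3, 8, 17 (3 total).

3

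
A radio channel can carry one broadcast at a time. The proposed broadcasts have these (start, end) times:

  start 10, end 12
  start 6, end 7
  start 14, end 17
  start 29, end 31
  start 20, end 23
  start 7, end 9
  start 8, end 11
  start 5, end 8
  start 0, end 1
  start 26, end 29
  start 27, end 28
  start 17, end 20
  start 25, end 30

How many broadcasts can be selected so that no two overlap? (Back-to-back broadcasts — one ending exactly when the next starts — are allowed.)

By end time: (0,1), (6,7), (5,8), (7,9), (8,11), (10,12), (14,17), (17,20), (20,23), (27,28), (26,29), (25,30), (29,31).
Pick (0,1); next start ≥ 1 → (6,7); next start ≥ 7 → (7,9); next start ≥ 9 → (10,12); next start ≥ 12 → (14,17); next start ≥ 17 → (17,20); next start ≥ 20 → (20,23); next start ≥ 23 → (27,28); next start ≥ 28 → (29,31).
Selected 9 broadcasts.

9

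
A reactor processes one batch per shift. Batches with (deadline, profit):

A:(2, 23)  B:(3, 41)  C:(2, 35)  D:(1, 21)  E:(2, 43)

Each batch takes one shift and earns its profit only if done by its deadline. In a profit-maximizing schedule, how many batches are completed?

Sort by profit descending; place each in the latest free slot ≤ its deadline.
By profit: E(d2,43), B(d3,41), C(d2,35), A(d2,23), D(d1,21)
E→slot 2; B→slot 3; C→slot 1; A skipped; D skipped.
3 of 5 scheduled.

3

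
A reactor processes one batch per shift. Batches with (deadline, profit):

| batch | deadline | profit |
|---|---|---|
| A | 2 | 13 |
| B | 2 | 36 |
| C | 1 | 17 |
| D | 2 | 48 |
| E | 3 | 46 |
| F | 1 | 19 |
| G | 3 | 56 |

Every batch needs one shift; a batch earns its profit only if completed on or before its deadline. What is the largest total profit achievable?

Profit order: G=56 D=48 E=46 B=36 F=19 C=17 A=13
Assign: G→slot 3, D→slot 2, E→slot 1, B skipped, F skipped, C skipped, A skipped.
Slots: [1:E] [2:D] [3:G]
Profit = 46 + 48 + 56 = 150

150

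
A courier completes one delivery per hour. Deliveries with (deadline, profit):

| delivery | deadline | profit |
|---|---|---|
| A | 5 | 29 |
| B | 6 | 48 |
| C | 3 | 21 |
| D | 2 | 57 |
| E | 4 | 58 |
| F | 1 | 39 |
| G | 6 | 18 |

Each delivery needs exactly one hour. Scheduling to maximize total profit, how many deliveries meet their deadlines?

6

Profit order: E=58 D=57 B=48 F=39 A=29 C=21 G=18
Assign: E→slot 4, D→slot 2, B→slot 6, F→slot 1, A→slot 5, C→slot 3, G skipped.
Slots: [1:F] [2:D] [3:C] [4:E] [5:A] [6:B]
6 of 7 scheduled.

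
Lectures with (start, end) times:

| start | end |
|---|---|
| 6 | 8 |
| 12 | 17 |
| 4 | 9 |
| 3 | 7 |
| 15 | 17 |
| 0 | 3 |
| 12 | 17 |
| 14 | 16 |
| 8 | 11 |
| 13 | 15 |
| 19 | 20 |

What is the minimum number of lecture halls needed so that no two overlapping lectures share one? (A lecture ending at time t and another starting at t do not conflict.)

Events (time:±→running): 0:+→1 3:-→0 3:+→1 4:+→2 6:+→3 7:-→2 8:-→1 8:+→2 9:-→1 11:-→0 12:+→1 12:+→2 13:+→3 14:+→4 … peak 4.

4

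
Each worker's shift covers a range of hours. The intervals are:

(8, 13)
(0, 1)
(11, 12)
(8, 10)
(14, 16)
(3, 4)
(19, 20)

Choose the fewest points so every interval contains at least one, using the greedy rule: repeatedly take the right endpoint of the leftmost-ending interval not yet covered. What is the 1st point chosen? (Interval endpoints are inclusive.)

Sort by right endpoint; whenever an interval is uncovered, place a point at its right end.
By right end: [0,1]  [3,4]  [8,10]  [11,12]  [8,13]  [14,16]  [19,20]
[0,1] uncovered → point at 1; [3,4] uncovered → point at 4; [8,10] uncovered → point at 10; [11,12] uncovered → point at 12; [14,16] uncovered → point at 16; [19,20] uncovered → point at 20.
Points: 1, 4, 10, 12, 16, 20 (6 total).

1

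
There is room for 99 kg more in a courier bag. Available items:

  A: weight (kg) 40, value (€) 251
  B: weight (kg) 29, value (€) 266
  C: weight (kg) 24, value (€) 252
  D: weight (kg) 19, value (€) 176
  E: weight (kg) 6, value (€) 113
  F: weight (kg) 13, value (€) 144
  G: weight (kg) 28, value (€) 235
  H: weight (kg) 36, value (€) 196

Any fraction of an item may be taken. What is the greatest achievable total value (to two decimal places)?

1018.14

Order: E (113/6=18.83) > F (144/13=11.08) > C (252/24=10.50) > D (176/19=9.26) > B (266/29=9.17) > G (235/28=8.39) > A (251/40=6.28) > H (196/36=5.44)
Fill: take E (6 @ 113) → take F (13 @ 144) → take C (24 @ 252) → take D (19 @ 176) → take B (29 @ 266) → take 8/28 of G → 67.14; 99/99 used.
Total value = 1018.14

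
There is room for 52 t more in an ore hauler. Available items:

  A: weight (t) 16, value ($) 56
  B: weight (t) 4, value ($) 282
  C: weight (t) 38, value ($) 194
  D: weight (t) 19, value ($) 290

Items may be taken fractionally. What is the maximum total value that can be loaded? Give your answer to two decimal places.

720.05

Sort by value per unit weight and fill in that order.
Ratios (sorted): B 70.50, D 15.26, C 5.11, A 3.50
take B (4 @ 282); take D (19 @ 290); take 29/38 of C → 148.05. Capacity used 52/52.
Total value = 720.05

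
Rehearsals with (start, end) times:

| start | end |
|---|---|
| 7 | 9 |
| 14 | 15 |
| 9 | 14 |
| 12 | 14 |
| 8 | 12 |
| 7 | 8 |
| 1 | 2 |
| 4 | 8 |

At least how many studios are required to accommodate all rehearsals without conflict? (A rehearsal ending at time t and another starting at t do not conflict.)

Count concurrent intervals with a sweep; the peak is the room count.
starts: [1, 4, 7, 7, 8, 9, 12, 14]
ends:   [2, 8, 8, 9, 12, 14, 14, 15]
s1→1 e2→0 s4→1 s7→2 s7→3  — peak 3.

3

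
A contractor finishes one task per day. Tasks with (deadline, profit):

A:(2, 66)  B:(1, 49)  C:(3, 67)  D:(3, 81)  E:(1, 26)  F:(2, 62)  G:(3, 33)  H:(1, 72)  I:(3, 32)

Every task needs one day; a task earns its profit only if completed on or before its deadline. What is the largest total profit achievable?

Sort by profit descending; place each in the latest free slot ≤ its deadline.
Profit order: D=81 H=72 C=67 A=66 F=62 B=49 G=33 I=32 E=26
Assign: D→slot 3, H→slot 1, C→slot 2, A skipped, F skipped, B skipped, G skipped, I skipped, E skipped.
Slots: [1:H] [2:C] [3:D]
Profit = 72 + 67 + 81 = 220

220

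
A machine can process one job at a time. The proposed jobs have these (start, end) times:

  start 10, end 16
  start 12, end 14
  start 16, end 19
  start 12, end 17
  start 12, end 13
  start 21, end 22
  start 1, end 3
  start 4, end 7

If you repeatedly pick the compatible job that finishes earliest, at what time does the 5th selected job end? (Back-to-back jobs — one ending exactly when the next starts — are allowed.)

Sorted by end: (1,3)  (4,7)  (12,13)  (12,14)  (10,16)  (12,17)  (16,19)  (21,22)
take (1,3); take (4,7); take (12,13); skip (10,16); take (16,19); take (21,22).
Selected: (1,3) (4,7) (12,13) (16,19) (21,22)

22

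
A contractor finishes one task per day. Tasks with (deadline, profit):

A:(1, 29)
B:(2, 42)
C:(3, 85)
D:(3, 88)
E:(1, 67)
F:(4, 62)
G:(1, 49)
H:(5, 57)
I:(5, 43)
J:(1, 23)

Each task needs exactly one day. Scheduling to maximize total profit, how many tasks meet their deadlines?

Sort by profit descending; place each in the latest free slot ≤ its deadline.
By profit: D(d3,88), C(d3,85), E(d1,67), F(d4,62), H(d5,57), G(d1,49), I(d5,43), B(d2,42), A(d1,29), J(d1,23)
D→slot 3; C→slot 2; E→slot 1; F→slot 4; H→slot 5; G skipped; I skipped; B skipped; A skipped; J skipped.
5 of 10 scheduled.

5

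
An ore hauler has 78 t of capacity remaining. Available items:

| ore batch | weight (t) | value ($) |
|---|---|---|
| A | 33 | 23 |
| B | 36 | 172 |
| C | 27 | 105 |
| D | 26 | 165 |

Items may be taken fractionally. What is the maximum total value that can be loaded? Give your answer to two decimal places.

399.22

Greedy by value/weight ratio, highest first.
Order: D (165/26=6.35) > B (172/36=4.78) > C (105/27=3.89) > A (23/33=0.70)
Fill: take D (26 @ 165) → take B (36 @ 172) → take 16/27 of C → 62.22; 78/78 used.
Total value = 399.22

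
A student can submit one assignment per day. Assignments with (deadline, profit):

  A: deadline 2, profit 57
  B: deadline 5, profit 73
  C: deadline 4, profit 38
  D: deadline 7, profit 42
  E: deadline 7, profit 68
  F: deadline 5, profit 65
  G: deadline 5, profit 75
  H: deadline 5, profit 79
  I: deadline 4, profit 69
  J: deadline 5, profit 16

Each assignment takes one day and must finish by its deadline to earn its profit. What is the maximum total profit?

471

Sort by profit descending; place each in the latest free slot ≤ its deadline.
By profit: H(d5,79), G(d5,75), B(d5,73), I(d4,69), E(d7,68), F(d5,65), A(d2,57), D(d7,42), C(d4,38), J(d5,16)
H→slot 5; G→slot 4; B→slot 3; I→slot 2; E→slot 7; F→slot 1; A skipped; D→slot 6; C skipped; J skipped.
Profit = 65 + 69 + 73 + 75 + 79 + 42 + 68 = 471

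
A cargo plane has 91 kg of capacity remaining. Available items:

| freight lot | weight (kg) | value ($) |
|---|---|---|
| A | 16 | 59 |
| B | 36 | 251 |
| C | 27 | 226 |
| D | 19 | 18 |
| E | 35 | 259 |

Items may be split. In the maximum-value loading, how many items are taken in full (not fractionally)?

2

Order: C (226/27=8.37) > E (259/35=7.40) > B (251/36=6.97) > A (59/16=3.69) > D (18/19=0.95)
Fill: take C (27 @ 226) → take E (35 @ 259) → take 29/36 of B → 202.19; 91/91 used.
2 item(s) taken whole; one partial (take 29/36 of B).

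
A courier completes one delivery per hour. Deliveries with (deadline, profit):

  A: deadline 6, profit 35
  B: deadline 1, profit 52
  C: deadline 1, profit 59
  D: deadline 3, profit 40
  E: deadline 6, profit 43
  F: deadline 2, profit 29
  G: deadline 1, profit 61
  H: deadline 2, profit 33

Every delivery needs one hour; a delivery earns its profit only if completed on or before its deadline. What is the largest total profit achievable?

212

Sort by profit descending; place each in the latest free slot ≤ its deadline.
By profit: G(d1,61), C(d1,59), B(d1,52), E(d6,43), D(d3,40), A(d6,35), H(d2,33), F(d2,29)
G→slot 1; C skipped; B skipped; E→slot 6; D→slot 3; A→slot 5; H→slot 2; F skipped.
Profit = 61 + 33 + 40 + 35 + 43 = 212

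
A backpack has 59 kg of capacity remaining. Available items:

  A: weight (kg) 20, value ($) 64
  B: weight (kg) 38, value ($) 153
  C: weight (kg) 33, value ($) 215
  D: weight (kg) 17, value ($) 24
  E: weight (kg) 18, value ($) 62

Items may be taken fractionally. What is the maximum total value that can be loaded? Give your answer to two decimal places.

Order: C (215/33=6.52) > B (153/38=4.03) > E (62/18=3.44) > A (64/20=3.20) > D (24/17=1.41)
Fill: take C (33 @ 215) → take 26/38 of B → 104.68; 59/59 used.
Total value = 319.68

319.68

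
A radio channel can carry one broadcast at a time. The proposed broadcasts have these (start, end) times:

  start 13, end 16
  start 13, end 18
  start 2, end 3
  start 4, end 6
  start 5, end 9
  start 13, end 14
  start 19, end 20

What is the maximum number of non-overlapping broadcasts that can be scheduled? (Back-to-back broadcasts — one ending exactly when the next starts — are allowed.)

4

Order by finish time; keep every interval that doesn't clash with the previous kept one.
By end time: (2,3), (4,6), (5,9), (13,14), (13,16), (13,18), (19,20).
Pick (2,3); next start ≥ 3 → (4,6); next start ≥ 6 → (13,14); next start ≥ 14 → (19,20).
Selected 4 broadcasts.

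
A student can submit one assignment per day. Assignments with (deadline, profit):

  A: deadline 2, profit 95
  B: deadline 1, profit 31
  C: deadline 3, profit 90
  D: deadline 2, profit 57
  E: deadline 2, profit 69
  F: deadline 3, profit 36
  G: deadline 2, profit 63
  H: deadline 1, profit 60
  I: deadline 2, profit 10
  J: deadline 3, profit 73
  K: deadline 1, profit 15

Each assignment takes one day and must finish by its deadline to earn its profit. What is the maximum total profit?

Profit order: A=95 C=90 J=73 E=69 G=63 H=60 D=57 F=36 B=31 K=15 I=10
Assign: A→slot 2, C→slot 3, J→slot 1, E skipped, G skipped, H skipped, D skipped, F skipped, B skipped, K skipped, I skipped.
Slots: [1:J] [2:A] [3:C]
Profit = 73 + 95 + 90 = 258

258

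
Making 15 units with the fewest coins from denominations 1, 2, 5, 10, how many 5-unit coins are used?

1

Greedy: take as many of the largest coin as possible, then repeat with the remainder.
15 = 1×10 + 1×5
Count of 5: 1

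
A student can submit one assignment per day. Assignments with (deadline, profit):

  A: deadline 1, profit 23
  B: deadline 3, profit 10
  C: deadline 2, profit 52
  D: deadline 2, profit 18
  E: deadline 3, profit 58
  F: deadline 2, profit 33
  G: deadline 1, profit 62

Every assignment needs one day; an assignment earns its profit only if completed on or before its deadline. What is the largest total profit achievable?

172

Sort by profit descending; place each in the latest free slot ≤ its deadline.
Profit order: G=62 E=58 C=52 F=33 A=23 D=18 B=10
Assign: G→slot 1, E→slot 3, C→slot 2, F skipped, A skipped, D skipped, B skipped.
Slots: [1:G] [2:C] [3:E]
Profit = 62 + 52 + 58 = 172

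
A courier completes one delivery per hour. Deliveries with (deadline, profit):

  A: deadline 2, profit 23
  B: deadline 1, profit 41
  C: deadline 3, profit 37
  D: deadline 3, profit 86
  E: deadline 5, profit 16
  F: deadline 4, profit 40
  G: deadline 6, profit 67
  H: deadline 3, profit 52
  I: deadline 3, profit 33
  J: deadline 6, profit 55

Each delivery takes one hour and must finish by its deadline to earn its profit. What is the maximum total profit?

Profit order: D=86 G=67 J=55 H=52 B=41 F=40 C=37 I=33 A=23 E=16
Assign: D→slot 3, G→slot 6, J→slot 5, H→slot 2, B→slot 1, F→slot 4, C skipped, I skipped, A skipped, E skipped.
Slots: [1:B] [2:H] [3:D] [4:F] [5:J] [6:G]
Profit = 41 + 52 + 86 + 40 + 55 + 67 = 341

341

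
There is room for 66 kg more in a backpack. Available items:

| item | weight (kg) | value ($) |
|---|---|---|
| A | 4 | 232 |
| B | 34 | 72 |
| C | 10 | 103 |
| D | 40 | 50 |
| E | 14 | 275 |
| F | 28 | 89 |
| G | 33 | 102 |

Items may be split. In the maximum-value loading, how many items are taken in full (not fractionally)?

Order: A (232/4=58.00) > E (275/14=19.64) > C (103/10=10.30) > F (89/28=3.18) > G (102/33=3.09) > B (72/34=2.12) > D (50/40=1.25)
Fill: take A (4 @ 232) → take E (14 @ 275) → take C (10 @ 103) → take F (28 @ 89) → take 10/33 of G → 30.91; 66/66 used.
4 item(s) taken whole; one partial (take 10/33 of G).

4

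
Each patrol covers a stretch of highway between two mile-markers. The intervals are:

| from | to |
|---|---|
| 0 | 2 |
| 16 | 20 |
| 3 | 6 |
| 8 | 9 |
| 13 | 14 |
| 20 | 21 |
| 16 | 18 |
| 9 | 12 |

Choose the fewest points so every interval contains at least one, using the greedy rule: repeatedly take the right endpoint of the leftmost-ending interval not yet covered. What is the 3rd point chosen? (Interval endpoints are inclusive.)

9

Sort by right endpoint; whenever an interval is uncovered, place a point at its right end.
Sorted: [0,2] [3,6] [8,9] [9,12] [13,14] [16,18] [16,20] [20,21]
{[0,2]} hit by 2; {[3,6]} hit by 6; {[8,9],[9,12]} hit by 9; {[13,14]} hit by 14; {[16,18],[16,20]} hit by 18; {[20,21]} hit by 21.
Points: 2, 6, 9, 14, 18, 21 (6 total).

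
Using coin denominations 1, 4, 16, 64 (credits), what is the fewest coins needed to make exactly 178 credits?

7

Use the largest denomination that fits, subtract, and repeat.
178 = 2×64 + 3×16 + 2×1
Total coins = 2 + 3 + 2 = 7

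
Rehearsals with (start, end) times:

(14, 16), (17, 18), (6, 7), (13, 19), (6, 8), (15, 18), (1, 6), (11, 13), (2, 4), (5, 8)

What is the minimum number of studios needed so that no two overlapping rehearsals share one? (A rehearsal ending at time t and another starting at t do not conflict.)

3

Count concurrent intervals with a sweep; the peak is the room count.
starts: [1, 2, 5, 6, 6, 11, 13, 14, 15, 17]
ends:   [4, 6, 7, 8, 8, 13, 16, 18, 18, 19]
s1→1 s2→2 e4→1 s5→2 e6→1 s6→2 s6→3  — peak 3.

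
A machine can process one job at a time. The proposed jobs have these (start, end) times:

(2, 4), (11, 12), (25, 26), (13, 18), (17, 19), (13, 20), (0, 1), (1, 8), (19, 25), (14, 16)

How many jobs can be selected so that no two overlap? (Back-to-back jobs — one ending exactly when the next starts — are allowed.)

7

Order by finish time; keep every interval that doesn't clash with the previous kept one.
Sorted by end: (0,1)  (2,4)  (1,8)  (11,12)  (14,16)  (13,18)  (17,19)  (13,20)  (19,25)  (25,26)
take (0,1); take (2,4); take (11,12); take (14,16); take (17,19); take (19,25); take (25,26).
Selected 7 jobs.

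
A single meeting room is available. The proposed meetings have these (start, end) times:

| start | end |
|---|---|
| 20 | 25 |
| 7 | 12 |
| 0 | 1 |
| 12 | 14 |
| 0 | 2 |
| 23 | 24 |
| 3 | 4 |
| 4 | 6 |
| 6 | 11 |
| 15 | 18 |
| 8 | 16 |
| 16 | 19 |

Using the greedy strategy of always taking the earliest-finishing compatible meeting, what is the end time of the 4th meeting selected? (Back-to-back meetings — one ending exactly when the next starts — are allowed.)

By end time: (0,1), (0,2), (3,4), (4,6), (6,11), (7,12), (12,14), (8,16), (15,18), (16,19), (23,24), (20,25).
Pick (0,1); next start ≥ 1 → (3,4); next start ≥ 4 → (4,6); next start ≥ 6 → (6,11); next start ≥ 11 → (12,14); next start ≥ 14 → (15,18); next start ≥ 18 → (23,24).
Selected: (0,1) (3,4) (4,6) (6,11) (12,14) (15,18) (23,24)

11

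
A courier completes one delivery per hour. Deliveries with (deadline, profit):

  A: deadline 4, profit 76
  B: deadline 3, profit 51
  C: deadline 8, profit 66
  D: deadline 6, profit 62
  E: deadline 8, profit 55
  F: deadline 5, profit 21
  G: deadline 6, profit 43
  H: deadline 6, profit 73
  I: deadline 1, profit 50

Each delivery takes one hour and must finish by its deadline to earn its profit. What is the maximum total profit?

Sort by profit descending; place each in the latest free slot ≤ its deadline.
Profit order: A=76 H=73 C=66 D=62 E=55 B=51 I=50 G=43 F=21
Assign: A→slot 4, H→slot 6, C→slot 8, D→slot 5, E→slot 7, B→slot 3, I→slot 1, G→slot 2, F skipped.
Slots: [1:I] [2:G] [3:B] [4:A] [5:D] [6:H] [7:E] [8:C]
Profit = 50 + 43 + 51 + 76 + 62 + 73 + 55 + 66 = 476

476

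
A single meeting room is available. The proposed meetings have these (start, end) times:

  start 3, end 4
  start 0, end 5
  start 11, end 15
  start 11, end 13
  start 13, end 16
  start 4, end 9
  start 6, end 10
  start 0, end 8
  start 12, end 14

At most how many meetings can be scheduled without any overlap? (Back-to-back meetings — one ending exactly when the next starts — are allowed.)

4

Greedy by earliest finish: after sorting by end time, pick each interval compatible with the last pick.
Sorted by end: (3,4)  (0,5)  (0,8)  (4,9)  (6,10)  (11,13)  (12,14)  (11,15)  (13,16)
take (3,4); skip (0,5); take (4,9); skip (6,10); take (11,13); skip (12,14); take (13,16).
Selected 4 meetings.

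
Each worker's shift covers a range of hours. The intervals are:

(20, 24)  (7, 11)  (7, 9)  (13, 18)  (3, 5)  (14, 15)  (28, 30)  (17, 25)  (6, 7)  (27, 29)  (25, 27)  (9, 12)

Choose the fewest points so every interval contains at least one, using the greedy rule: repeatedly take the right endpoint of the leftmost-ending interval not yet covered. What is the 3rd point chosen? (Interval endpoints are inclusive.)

12

Sorted: [3,5] [6,7] [7,9] [7,11] [9,12] [14,15] [13,18] [20,24] [17,25] [25,27] [27,29] [28,30]
{[3,5]} hit by 5; {[6,7],[7,9],[7,11]} hit by 7; {[9,12]} hit by 12; {[14,15],[13,18]} hit by 15; {[20,24],[17,25]} hit by 24; {[25,27],[27,29]} hit by 27; {[28,30]} hit by 30.
Points: 5, 7, 12, 15, 24, 27, 30 (7 total).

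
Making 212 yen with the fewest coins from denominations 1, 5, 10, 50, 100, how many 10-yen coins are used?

212 = 2×100 + 1×10 + 2×1
Count of 10: 1

1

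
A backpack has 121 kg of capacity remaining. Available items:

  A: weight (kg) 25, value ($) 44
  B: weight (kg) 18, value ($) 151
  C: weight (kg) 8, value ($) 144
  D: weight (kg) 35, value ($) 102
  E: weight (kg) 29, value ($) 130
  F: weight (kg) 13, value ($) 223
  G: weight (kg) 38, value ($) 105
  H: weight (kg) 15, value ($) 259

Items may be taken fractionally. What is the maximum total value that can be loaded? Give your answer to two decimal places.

Sort by value per unit weight and fill in that order.
Order: C (144/8=18.00) > H (259/15=17.27) > F (223/13=17.15) > B (151/18=8.39) > E (130/29=4.48) > D (102/35=2.91) > G (105/38=2.76) > A (44/25=1.76)
Fill: take C (8 @ 144) → take H (15 @ 259) → take F (13 @ 223) → take B (18 @ 151) → take E (29 @ 130) → take D (35 @ 102) → take 3/38 of G → 8.29; 121/121 used.
Total value = 1017.29

1017.29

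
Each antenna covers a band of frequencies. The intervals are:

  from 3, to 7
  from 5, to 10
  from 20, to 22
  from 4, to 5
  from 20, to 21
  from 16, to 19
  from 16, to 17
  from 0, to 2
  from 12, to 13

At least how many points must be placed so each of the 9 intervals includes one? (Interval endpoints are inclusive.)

5

By right end: [0,2]  [4,5]  [3,7]  [5,10]  [12,13]  [16,17]  [16,19]  [20,21]  [20,22]
[0,2] uncovered → point at 2; [4,5] uncovered → point at 5; [12,13] uncovered → point at 13; [16,17] uncovered → point at 17; [20,21] uncovered → point at 21.
Points: 2, 5, 13, 17, 21 (5 total).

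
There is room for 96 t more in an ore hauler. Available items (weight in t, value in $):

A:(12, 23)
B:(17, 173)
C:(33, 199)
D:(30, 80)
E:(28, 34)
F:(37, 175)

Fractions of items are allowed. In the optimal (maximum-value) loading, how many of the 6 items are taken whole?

3

Ratios (sorted): B 10.18, C 6.03, F 4.73, D 2.67, A 1.92, E 1.21
take B (17 @ 173); take C (33 @ 199); take F (37 @ 175); take 9/30 of D → 24.00. Capacity used 96/96.
3 item(s) taken whole; one partial (take 9/30 of D).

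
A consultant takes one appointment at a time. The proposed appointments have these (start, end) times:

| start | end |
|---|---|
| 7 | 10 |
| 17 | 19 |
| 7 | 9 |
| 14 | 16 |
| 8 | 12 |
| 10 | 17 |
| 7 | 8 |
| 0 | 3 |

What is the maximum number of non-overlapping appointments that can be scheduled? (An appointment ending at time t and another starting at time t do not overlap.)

5

Sorted by end: (0,3)  (7,8)  (7,9)  (7,10)  (8,12)  (14,16)  (10,17)  (17,19)
take (0,3); take (7,8); skip (7,10); take (8,12); take (14,16); take (17,19).
Selected 5 appointments.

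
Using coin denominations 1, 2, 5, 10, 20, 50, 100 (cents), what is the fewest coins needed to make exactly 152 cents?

3

Use the largest denomination that fits, subtract, and repeat.
152 = 1×100 + 1×50 + 1×2
Total coins = 1 + 1 + 1 = 3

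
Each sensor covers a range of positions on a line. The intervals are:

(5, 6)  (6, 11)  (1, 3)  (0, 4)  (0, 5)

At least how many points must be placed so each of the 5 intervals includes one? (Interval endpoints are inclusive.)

Sort by right endpoint; whenever an interval is uncovered, place a point at its right end.
By right end: [1,3]  [0,4]  [0,5]  [5,6]  [6,11]
[1,3] uncovered → point at 3; [5,6] uncovered → point at 6.
Points: 3, 6 (2 total).

2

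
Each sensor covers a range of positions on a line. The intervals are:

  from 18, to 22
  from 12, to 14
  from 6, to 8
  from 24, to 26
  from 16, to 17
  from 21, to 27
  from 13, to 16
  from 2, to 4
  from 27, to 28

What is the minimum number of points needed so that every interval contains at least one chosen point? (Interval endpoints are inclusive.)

By right end: [2,4]  [6,8]  [12,14]  [13,16]  [16,17]  [18,22]  [24,26]  [21,27]  [27,28]
[2,4] uncovered → point at 4; [6,8] uncovered → point at 8; [12,14] uncovered → point at 14; [16,17] uncovered → point at 17; [18,22] uncovered → point at 22; [24,26] uncovered → point at 26; [27,28] uncovered → point at 28.
Points: 4, 8, 14, 17, 22, 26, 28 (7 total).

7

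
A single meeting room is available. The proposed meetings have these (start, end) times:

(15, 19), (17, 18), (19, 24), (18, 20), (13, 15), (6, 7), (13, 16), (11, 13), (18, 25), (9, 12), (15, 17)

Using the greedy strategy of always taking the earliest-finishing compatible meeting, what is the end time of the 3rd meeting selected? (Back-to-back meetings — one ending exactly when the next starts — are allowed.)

15

Order by finish time; keep every interval that doesn't clash with the previous kept one.
Sorted by end: (6,7)  (9,12)  (11,13)  (13,15)  (13,16)  (15,17)  (17,18)  (15,19)  (18,20)  (19,24)  (18,25)
take (6,7); take (9,12); take (13,15); take (15,17); take (17,18); skip (15,19); take (18,20); skip (18,25).
Selected: (6,7) (9,12) (13,15) (15,17) (17,18) (18,20)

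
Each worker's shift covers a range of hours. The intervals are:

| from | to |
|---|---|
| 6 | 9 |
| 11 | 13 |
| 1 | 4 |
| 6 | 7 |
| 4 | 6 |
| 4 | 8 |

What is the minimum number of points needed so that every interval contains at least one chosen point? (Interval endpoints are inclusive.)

Sorted: [1,4] [4,6] [6,7] [4,8] [6,9] [11,13]
{[1,4],[4,6]} hit by 4; {[6,7],[4,8],[6,9]} hit by 7; {[11,13]} hit by 13.
Points: 4, 7, 13 (3 total).

3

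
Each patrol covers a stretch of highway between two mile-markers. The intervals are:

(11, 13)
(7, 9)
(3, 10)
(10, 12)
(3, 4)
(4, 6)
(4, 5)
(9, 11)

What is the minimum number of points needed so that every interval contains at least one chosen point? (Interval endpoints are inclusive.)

Sorted: [3,4] [4,5] [4,6] [7,9] [3,10] [9,11] [10,12] [11,13]
{[3,4],[4,5],[4,6]} hit by 4; {[7,9],[3,10],[9,11]} hit by 9; {[10,12],[11,13]} hit by 12.
Points: 4, 9, 12 (3 total).

3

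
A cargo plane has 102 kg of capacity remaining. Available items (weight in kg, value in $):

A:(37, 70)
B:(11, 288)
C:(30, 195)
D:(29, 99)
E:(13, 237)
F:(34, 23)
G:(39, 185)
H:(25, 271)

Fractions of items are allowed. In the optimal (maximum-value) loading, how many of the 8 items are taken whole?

Sort by value per unit weight and fill in that order.
Order: B (288/11=26.18) > E (237/13=18.23) > H (271/25=10.84) > C (195/30=6.50) > G (185/39=4.74) > D (99/29=3.41) > A (70/37=1.89) > F (23/34=0.68)
Fill: take B (11 @ 288) → take E (13 @ 237) → take H (25 @ 271) → take C (30 @ 195) → take 23/39 of G → 109.10; 102/102 used.
4 item(s) taken whole; one partial (take 23/39 of G).

4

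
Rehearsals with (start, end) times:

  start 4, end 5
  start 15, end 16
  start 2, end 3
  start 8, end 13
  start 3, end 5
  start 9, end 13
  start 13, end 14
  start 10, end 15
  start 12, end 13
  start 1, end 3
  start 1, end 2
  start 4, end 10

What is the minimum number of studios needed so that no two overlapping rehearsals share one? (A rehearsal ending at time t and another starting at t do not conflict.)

Count concurrent intervals with a sweep; the peak is the room count.
starts: [1, 1, 2, 3, 4, 4, 8, 9, 10, 12, 13, 15]
ends:   [2, 3, 3, 5, 5, 10, 13, 13, 13, 14, 15, 16]
s1→1 s1→2 e2→1 s2→2 e3→1 e3→0 s3→1 s4→2 s4→3 e5→2 e5→1 s8→2 s9→3 e10→2 s10→3 s12→4  — peak 4.

4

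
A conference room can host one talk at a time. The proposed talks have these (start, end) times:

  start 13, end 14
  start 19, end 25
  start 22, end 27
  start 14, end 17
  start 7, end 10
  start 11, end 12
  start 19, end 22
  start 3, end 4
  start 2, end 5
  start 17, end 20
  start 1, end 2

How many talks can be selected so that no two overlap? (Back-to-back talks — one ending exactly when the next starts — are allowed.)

Order by finish time; keep every interval that doesn't clash with the previous kept one.
Sorted by end: (1,2)  (3,4)  (2,5)  (7,10)  (11,12)  (13,14)  (14,17)  (17,20)  (19,22)  (19,25)  (22,27)
take (1,2); take (3,4); skip (2,5); take (7,10); take (11,12); take (13,14); take (14,17); take (17,20); take (22,27).
Selected 8 talks.

8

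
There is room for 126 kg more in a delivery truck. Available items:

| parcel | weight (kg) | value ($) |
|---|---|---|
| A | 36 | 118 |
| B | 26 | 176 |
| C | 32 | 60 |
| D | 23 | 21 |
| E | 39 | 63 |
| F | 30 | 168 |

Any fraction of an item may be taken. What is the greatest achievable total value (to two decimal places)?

Ratios (sorted): B 6.77, F 5.60, A 3.28, C 1.88, E 1.62, D 0.91
take B (26 @ 176); take F (30 @ 168); take A (36 @ 118); take C (32 @ 60); take 2/39 of E → 3.23. Capacity used 126/126.
Total value = 525.23

525.23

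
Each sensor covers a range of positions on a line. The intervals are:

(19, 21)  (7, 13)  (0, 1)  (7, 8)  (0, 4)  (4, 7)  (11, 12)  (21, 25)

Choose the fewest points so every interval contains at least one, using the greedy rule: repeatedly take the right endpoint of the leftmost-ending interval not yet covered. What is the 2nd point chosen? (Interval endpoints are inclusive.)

7

Process intervals by earliest right end; each time one isn't hit yet, stab at its right endpoint.
Sorted: [0,1] [0,4] [4,7] [7,8] [11,12] [7,13] [19,21] [21,25]
{[0,1],[0,4]} hit by 1; {[4,7],[7,8]} hit by 7; {[11,12],[7,13]} hit by 12; {[19,21],[21,25]} hit by 21.
Points: 1, 7, 12, 21 (4 total).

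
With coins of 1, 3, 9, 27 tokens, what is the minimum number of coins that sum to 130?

Greedy: take as many of the largest coin as possible, then repeat with the remainder.
130 − 4×27→22 − 2×9→4 − 1×3→1 − 1×1→0
Total coins = 4 + 2 + 1 + 1 = 8

8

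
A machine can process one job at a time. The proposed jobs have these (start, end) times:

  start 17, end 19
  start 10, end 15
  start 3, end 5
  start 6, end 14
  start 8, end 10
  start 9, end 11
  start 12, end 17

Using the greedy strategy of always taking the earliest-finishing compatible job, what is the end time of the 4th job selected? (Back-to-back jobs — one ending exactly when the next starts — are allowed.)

19

Sorted by end: (3,5)  (8,10)  (9,11)  (6,14)  (10,15)  (12,17)  (17,19)
take (3,5); take (8,10); skip (9,11); skip (6,14); take (10,15); skip (12,17); take (17,19).
Selected: (3,5) (8,10) (10,15) (17,19)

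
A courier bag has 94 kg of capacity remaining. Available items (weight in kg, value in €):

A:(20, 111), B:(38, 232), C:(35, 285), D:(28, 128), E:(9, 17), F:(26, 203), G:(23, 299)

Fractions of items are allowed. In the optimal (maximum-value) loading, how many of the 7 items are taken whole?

Greedy by value/weight ratio, highest first.
Ratios (sorted): G 13.00, C 8.14, F 7.81, B 6.11, A 5.55, D 4.57, E 1.89
take G (23 @ 299); take C (35 @ 285); take F (26 @ 203); take 10/38 of B → 61.05. Capacity used 94/94.
3 item(s) taken whole; one partial (take 10/38 of B).

3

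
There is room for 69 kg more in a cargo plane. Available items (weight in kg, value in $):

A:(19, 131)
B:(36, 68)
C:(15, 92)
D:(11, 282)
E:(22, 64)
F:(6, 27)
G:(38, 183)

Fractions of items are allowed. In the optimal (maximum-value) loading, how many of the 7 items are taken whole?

3

Greedy by value/weight ratio, highest first.
Ratios (sorted): D 25.64, A 6.89, C 6.13, G 4.82, F 4.50, E 2.91, B 1.89
take D (11 @ 282); take A (19 @ 131); take C (15 @ 92); take 24/38 of G → 115.58. Capacity used 69/69.
3 item(s) taken whole; one partial (take 24/38 of G).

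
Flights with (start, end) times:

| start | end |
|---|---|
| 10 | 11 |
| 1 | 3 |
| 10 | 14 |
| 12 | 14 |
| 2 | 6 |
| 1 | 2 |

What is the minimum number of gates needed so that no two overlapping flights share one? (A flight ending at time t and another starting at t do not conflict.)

Events (time:±→running): 1:+→1 1:+→2 … peak 2.

2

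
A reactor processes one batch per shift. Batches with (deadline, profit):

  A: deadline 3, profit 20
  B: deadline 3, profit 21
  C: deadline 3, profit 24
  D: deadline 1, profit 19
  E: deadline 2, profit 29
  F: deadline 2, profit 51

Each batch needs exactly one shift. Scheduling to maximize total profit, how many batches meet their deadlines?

Profit order: F=51 E=29 C=24 B=21 A=20 D=19
Assign: F→slot 2, E→slot 1, C→slot 3, B skipped, A skipped, D skipped.
Slots: [1:E] [2:F] [3:C]
3 of 6 scheduled.

3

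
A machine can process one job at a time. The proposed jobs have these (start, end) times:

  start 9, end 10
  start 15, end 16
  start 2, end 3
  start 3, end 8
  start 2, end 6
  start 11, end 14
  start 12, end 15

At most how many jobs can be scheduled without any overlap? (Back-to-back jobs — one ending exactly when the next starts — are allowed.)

5

By end time: (2,3), (2,6), (3,8), (9,10), (11,14), (12,15), (15,16).
Pick (2,3); next start ≥ 3 → (3,8); next start ≥ 8 → (9,10); next start ≥ 10 → (11,14); next start ≥ 14 → (15,16).
Selected 5 jobs.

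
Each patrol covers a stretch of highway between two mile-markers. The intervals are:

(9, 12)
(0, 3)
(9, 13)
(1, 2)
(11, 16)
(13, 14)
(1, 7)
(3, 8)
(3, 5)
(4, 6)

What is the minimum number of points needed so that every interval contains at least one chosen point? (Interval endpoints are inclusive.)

4

Process intervals by earliest right end; each time one isn't hit yet, stab at its right endpoint.
By right end: [1,2]  [0,3]  [3,5]  [4,6]  [1,7]  [3,8]  [9,12]  [9,13]  [13,14]  [11,16]
[1,2] uncovered → point at 2; [3,5] uncovered → point at 5; [9,12] uncovered → point at 12; [13,14] uncovered → point at 14.
Points: 2, 5, 12, 14 (4 total).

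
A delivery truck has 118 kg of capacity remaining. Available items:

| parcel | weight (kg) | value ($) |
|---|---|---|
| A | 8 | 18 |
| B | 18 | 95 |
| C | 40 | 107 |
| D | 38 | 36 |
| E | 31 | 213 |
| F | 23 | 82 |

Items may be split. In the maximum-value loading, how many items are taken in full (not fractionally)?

Greedy by value/weight ratio, highest first.
Ratios (sorted): E 6.87, B 5.28, F 3.57, C 2.67, A 2.25, D 0.95
take E (31 @ 213); take B (18 @ 95); take F (23 @ 82); take C (40 @ 107); take 6/8 of A → 13.50. Capacity used 118/118.
4 item(s) taken whole; one partial (take 6/8 of A).

4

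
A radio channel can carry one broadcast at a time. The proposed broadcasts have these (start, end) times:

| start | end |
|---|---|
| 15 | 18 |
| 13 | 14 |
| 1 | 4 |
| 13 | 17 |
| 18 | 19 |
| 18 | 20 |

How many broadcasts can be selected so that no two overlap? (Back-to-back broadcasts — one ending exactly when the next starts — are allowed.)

By end time: (1,4), (13,14), (13,17), (15,18), (18,19), (18,20).
Pick (1,4); next start ≥ 4 → (13,14); next start ≥ 14 → (15,18); next start ≥ 18 → (18,19).
Selected 4 broadcasts.

4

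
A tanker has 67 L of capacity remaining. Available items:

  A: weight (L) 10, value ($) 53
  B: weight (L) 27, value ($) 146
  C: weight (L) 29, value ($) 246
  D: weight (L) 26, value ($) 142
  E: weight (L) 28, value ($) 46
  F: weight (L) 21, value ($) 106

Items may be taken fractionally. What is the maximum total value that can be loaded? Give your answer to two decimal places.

452.89

Order: C (246/29=8.48) > D (142/26=5.46) > B (146/27=5.41) > A (53/10=5.30) > F (106/21=5.05) > E (46/28=1.64)
Fill: take C (29 @ 246) → take D (26 @ 142) → take 12/27 of B → 64.89; 67/67 used.
Total value = 452.89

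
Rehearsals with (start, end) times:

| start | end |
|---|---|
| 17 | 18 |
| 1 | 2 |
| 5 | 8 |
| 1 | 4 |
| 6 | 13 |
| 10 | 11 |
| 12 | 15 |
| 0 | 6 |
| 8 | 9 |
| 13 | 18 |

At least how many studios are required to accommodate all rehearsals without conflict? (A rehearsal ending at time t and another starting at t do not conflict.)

starts: [0, 1, 1, 5, 6, 8, 10, 12, 13, 17]
ends:   [2, 4, 6, 8, 9, 11, 13, 15, 18, 18]
s0→1 s1→2 s1→3  — peak 3.

3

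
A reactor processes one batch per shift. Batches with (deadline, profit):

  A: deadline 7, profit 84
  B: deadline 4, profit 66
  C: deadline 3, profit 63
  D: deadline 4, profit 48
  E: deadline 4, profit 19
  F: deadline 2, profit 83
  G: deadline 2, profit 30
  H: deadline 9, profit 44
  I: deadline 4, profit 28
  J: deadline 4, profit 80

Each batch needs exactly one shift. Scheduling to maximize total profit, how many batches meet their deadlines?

Sort by profit descending; place each in the latest free slot ≤ its deadline.
By profit: A(d7,84), F(d2,83), J(d4,80), B(d4,66), C(d3,63), D(d4,48), H(d9,44), G(d2,30), I(d4,28), E(d4,19)
A→slot 7; F→slot 2; J→slot 4; B→slot 3; C→slot 1; D skipped; H→slot 9; G skipped; I skipped; E skipped.
6 of 10 scheduled.

6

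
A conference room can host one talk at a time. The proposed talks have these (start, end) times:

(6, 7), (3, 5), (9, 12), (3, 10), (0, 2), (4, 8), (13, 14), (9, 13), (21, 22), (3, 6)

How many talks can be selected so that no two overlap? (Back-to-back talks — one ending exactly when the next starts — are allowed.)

6

Sorted by end: (0,2)  (3,5)  (3,6)  (6,7)  (4,8)  (3,10)  (9,12)  (9,13)  (13,14)  (21,22)
take (0,2); take (3,5); take (6,7); skip (4,8); take (9,12); take (13,14); take (21,22).
Selected 6 talks.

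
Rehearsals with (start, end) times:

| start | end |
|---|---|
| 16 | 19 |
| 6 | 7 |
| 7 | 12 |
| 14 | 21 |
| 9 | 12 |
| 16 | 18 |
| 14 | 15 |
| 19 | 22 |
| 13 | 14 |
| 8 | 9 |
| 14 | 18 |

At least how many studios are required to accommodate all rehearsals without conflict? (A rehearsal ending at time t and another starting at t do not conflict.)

4

Events (time:±→running): 6:+→1 7:-→0 7:+→1 8:+→2 9:-→1 9:+→2 12:-→1 12:-→0 13:+→1 14:-→0 14:+→1 14:+→2 14:+→3 15:-→2 16:+→3 16:+→4 … peak 4.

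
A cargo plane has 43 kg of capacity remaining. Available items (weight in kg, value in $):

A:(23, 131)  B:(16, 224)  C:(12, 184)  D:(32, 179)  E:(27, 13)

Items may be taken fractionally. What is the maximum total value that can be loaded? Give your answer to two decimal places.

Ratios (sorted): C 15.33, B 14.00, A 5.70, D 5.59, E 0.48
take C (12 @ 184); take B (16 @ 224); take 15/23 of A → 85.43. Capacity used 43/43.
Total value = 493.43

493.43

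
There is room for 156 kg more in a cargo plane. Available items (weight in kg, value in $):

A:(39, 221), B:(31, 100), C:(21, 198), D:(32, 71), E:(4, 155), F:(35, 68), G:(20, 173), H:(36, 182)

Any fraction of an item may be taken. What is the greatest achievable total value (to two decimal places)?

Greedy by value/weight ratio, highest first.
Order: E (155/4=38.75) > C (198/21=9.43) > G (173/20=8.65) > A (221/39=5.67) > H (182/36=5.06) > B (100/31=3.23) > D (71/32=2.22) > F (68/35=1.94)
Fill: take E (4 @ 155) → take C (21 @ 198) → take G (20 @ 173) → take A (39 @ 221) → take H (36 @ 182) → take B (31 @ 100) → take 5/32 of D → 11.09; 156/156 used.
Total value = 1040.09

1040.09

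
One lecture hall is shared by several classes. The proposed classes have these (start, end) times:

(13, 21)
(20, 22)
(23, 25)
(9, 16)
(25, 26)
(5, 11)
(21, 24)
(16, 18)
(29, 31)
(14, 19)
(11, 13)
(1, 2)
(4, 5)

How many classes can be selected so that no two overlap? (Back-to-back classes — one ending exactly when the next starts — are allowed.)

Sorted by end: (1,2)  (4,5)  (5,11)  (11,13)  (9,16)  (16,18)  (14,19)  (13,21)  (20,22)  (21,24)  (23,25)  (25,26)  (29,31)
take (1,2); take (4,5); take (5,11); take (11,13); take (16,18); skip (13,21); take (20,22); take (23,25); take (25,26); take (29,31).
Selected 9 classes.

9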